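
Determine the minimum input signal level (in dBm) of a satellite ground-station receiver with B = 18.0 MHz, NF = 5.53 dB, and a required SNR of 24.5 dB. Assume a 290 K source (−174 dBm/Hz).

Sensitivity = −174 + 10 log₁₀(B) + NF + SNR_min
= −174 + 72.55 + 5.53 + 24.5
= −71.42 dBm → −71.4 dBm

−71.4 dBm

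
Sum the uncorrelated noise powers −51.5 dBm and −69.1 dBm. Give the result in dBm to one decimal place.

−51.4 dBm

Convert to linear, add, convert back:
P₁ = 7.08×10⁻⁹ W, P₂ = 1.23×10⁻¹⁰ W
P_tot = 7.20×10⁻⁹ W → 10 log₁₀(P_tot / 10⁻³) = −51.4 dBm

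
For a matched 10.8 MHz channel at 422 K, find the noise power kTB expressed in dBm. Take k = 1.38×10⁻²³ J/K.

P_n = kTB = 1.38×10⁻²³ × 422 × 1.08×10⁷ = 6.29×10⁻¹⁴ W
In dBm: 10 log₁₀(6.29×10⁻¹⁴ / 10⁻³) = −102.0 dBm

−102.0 dBm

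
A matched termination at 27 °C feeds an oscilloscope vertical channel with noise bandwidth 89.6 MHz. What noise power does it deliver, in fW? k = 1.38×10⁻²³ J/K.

371 fW

T = 27 °C + 273.15 = 300.15 K
P_n = kTB = 1.38×10⁻²³ × 300.15 × 8.96×10⁷ = 3.71×10⁻¹³ W = 371 fW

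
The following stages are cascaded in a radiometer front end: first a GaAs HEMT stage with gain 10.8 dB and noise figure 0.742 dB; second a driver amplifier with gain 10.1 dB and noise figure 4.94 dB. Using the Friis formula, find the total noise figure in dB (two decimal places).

Convert to linear (a loss of L dB is a gain of −L dB): F_i = 10^(NF_i/10), G_i = 10^(G_i,dB/10)
  Stage 1: F_1 = 10^(0.742/10) = 1.186, G_1 = 10^(10.8/10) = 12.02
  Stage 2: F_2 = 10^(4.94/10) = 3.119, G_2 = 10^(10.1/10) = 10.23
Friis cascade:
  F = 1.186 + (3.119 − 1)/12.02 = 1.363
NF = 10 log₁₀(1.363) = 1.34 dB

1.34 dB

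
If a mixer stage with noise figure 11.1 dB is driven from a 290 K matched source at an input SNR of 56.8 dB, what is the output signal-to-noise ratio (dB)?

By definition F = SNR_in/SNR_out, so in dB: SNR_out = SNR_in − NF
SNR_out = 56.8 − 11.1 = 45.7 dB

45.7 dB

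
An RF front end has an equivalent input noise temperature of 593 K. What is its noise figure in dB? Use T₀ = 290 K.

F = 1 + T_e/T₀ = 1 + 593/290 = 3.04483
NF = 10 log₁₀(3.04483) = 4.84 dB

4.84 dB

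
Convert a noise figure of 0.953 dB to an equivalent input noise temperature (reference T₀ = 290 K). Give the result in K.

F = 10^(0.953/10) = 1.24537
T_e = (F − 1)·T₀ = (1.24537 − 1) × 290 = 71.2 K

71.2 K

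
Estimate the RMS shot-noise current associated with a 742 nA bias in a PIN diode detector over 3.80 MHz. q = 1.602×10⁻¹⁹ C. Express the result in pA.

I_n = √(2qI·B)
2qI·B = 2 × 1.602×10⁻¹⁹ × 7.42×10⁻⁷ × 3.80×10⁶ = 9.03×10⁻¹⁹ A²
I_n = √(9.03×10⁻¹⁹) = 9.50×10⁻¹⁰ A = 950 pA

950 pA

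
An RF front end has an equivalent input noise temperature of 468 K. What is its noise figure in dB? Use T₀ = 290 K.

4.17 dB

F = 1 + T_e/T₀ = 1 + 468/290 = 2.61379
NF = 10 log₁₀(2.61379) = 4.17 dB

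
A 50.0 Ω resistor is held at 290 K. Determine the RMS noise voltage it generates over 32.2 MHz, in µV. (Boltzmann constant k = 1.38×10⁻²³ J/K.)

5.08 µV

V_n = √(4kTRB)
4kTRB = 4 × 1.38×10⁻²³ × 290 × 5.00×10¹ × 3.22×10⁷ = 2.58×10⁻¹¹ V²
V_n = √(2.58×10⁻¹¹) = 5.08×10⁻⁶ V = 5.08 µV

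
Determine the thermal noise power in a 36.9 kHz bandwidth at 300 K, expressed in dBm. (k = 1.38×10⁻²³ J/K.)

P_n = kTB = 1.38×10⁻²³ × 300 × 3.69×10⁴ = 1.53×10⁻¹⁶ W
In dBm: 10 log₁₀(1.53×10⁻¹⁶ / 10⁻³) = −128.2 dBm

−128.2 dBm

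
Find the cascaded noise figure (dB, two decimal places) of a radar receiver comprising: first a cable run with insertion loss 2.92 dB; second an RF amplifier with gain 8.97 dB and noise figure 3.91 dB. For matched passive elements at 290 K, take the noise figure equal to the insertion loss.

6.83 dB

Convert to linear (a loss of L dB is a gain of −L dB): F_i = 10^(NF_i/10), G_i = 10^(G_i,dB/10)
  Stage 1: F_1 = 10^(2.92/10) = 1.959, G_1 = 10^(−2.92/10) = 0.5105
  Stage 2: F_2 = 10^(3.91/10) = 2.460, G_2 = 10^(8.97/10) = 7.889
Friis cascade:
  F = 1.959 + (2.460 − 1)/0.5105 = 4.819
NF = 10 log₁₀(4.819) = 6.83 dB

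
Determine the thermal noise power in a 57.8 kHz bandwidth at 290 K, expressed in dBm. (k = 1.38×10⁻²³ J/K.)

P_n = kTB = 1.38×10⁻²³ × 290 × 5.78×10⁴ = 2.31×10⁻¹⁶ W
In dBm: 10 log₁₀(2.31×10⁻¹⁶ / 10⁻³) = −126.4 dBm

−126.4 dBm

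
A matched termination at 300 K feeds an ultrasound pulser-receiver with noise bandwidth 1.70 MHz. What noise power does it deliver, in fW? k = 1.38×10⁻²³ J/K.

7.04 fW

P_n = kTB = 1.38×10⁻²³ × 300 × 1.70×10⁶ = 7.04×10⁻¹⁵ W = 7.04 fW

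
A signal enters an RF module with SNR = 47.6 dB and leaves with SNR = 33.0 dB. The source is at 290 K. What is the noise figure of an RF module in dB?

NF (dB) = SNR_in(dB) − SNR_out(dB) when the source is at T₀
NF = 47.6 − 33.0 = 14.6 dB

14.6 dB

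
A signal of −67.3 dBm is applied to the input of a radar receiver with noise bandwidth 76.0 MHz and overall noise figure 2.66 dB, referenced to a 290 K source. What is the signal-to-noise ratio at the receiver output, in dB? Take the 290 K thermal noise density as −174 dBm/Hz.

Noise floor: N = −174 + 10 log₁₀(B) + NF
10 log₁₀(7.60×10⁷) = 78.81 dB
N = −174 + 78.81 + 2.66 = −92.53 dBm
SNR = P_sig − N = −67.3 − (−92.53) = 25.23 dB → 25.2 dB

25.2 dB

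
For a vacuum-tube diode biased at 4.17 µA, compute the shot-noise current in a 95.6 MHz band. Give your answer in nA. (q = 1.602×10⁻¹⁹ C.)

I_n = √(2qI·B)
2qI·B = 2 × 1.602×10⁻¹⁹ × 4.17×10⁻⁶ × 9.56×10⁷ = 1.28×10⁻¹⁶ A²
I_n = √(1.28×10⁻¹⁶) = 1.13×10⁻⁸ A = 11.3 nA

11.3 nA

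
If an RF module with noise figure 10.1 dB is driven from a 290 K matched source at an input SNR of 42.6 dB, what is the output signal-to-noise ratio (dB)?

32.5 dB

By definition F = SNR_in/SNR_out, so in dB: SNR_out = SNR_in − NF
SNR_out = 42.6 − 10.1 = 32.5 dB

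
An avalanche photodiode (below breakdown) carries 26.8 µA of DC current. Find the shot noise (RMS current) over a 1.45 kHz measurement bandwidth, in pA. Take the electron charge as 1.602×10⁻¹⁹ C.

I_n = √(2qI·B)
2qI·B = 2 × 1.602×10⁻¹⁹ × 2.68×10⁻⁵ × 1.45×10³ = 1.25×10⁻²⁰ A²
I_n = √(1.25×10⁻²⁰) = 1.12×10⁻¹⁰ A = 112 pA

112 pA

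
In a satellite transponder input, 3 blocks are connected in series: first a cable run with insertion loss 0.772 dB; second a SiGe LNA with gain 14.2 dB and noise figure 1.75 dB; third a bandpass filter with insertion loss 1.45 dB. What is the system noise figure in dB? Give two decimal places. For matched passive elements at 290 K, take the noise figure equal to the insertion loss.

2.57 dB

Convert to linear (a loss of L dB is a gain of −L dB): F_i = 10^(NF_i/10), G_i = 10^(G_i,dB/10)
  Stage 1: F_1 = 10^(0.772/10) = 1.195, G_1 = 10^(−0.772/10) = 0.8371
  Stage 2: F_2 = 10^(1.75/10) = 1.496, G_2 = 10^(14.2/10) = 26.30
  Stage 3: F_3 = 10^(1.45/10) = 1.396, G_3 = 10^(−1.45/10) = 0.7161
Friis cascade:
  F = 1.195 + (1.496 − 1)/0.8371 + (1.396 − 1)/22.02 = 1.805
NF = 10 log₁₀(1.805) = 2.57 dB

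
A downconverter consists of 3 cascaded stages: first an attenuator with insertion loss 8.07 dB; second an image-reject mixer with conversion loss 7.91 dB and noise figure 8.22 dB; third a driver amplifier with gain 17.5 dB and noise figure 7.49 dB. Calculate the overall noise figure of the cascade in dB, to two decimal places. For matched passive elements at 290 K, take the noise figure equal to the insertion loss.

Convert to linear (a loss of L dB is a gain of −L dB): F_i = 10^(NF_i/10), G_i = 10^(G_i,dB/10)
  Stage 1: F_1 = 10^(8.07/10) = 6.412, G_1 = 10^(−8.07/10) = 0.1560
  Stage 2: F_2 = 10^(8.22/10) = 6.637, G_2 = 10^(−7.91/10) = 0.1618
  Stage 3: F_3 = 10^(7.49/10) = 5.610, G_3 = 10^(17.5/10) = 56.23
Friis cascade:
  F = 6.412 + (6.637 − 1)/0.1560 + (5.610 − 1)/0.02523 = 225.3
NF = 10 log₁₀(225.3) = 23.53 dB

23.53 dB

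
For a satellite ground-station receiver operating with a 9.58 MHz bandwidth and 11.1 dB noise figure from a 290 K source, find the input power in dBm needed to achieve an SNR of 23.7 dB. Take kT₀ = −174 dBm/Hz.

Sensitivity = −174 + 10 log₁₀(B) + NF + SNR_min
= −174 + 69.81 + 11.1 + 23.7
= −69.39 dBm → −69.4 dBm

−69.4 dBm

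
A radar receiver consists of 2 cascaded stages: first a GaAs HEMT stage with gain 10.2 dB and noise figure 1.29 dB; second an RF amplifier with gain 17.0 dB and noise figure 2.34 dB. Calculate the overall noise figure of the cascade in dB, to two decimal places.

Convert to linear (a loss of L dB is a gain of −L dB): F_i = 10^(NF_i/10), G_i = 10^(G_i,dB/10)
  Stage 1: F_1 = 10^(1.29/10) = 1.346, G_1 = 10^(10.2/10) = 10.47
  Stage 2: F_2 = 10^(2.34/10) = 1.714, G_2 = 10^(17.0/10) = 50.12
Friis cascade:
  F = 1.346 + (1.714 − 1)/10.47 = 1.414
NF = 10 log₁₀(1.414) = 1.50 dB

1.50 dB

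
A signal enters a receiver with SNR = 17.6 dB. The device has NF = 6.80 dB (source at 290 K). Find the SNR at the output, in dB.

By definition F = SNR_in/SNR_out, so in dB: SNR_out = SNR_in − NF
SNR_out = 17.6 − 6.80 = 10.80 dB

10.80 dB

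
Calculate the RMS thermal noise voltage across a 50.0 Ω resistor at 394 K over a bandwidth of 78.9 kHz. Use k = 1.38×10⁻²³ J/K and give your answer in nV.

V_n = √(4kTRB)
4kTRB = 4 × 1.38×10⁻²³ × 394 × 5.00×10¹ × 7.89×10⁴ = 8.58×10⁻¹⁴ V²
V_n = √(8.58×10⁻¹⁴) = 2.93×10⁻⁷ V = 293 nV

293 nV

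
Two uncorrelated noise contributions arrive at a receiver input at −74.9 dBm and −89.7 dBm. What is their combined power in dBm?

Convert to linear, add, convert back:
P₁ = 3.24×10⁻¹¹ W, P₂ = 1.07×10⁻¹² W
P_tot = 3.34×10⁻¹¹ W → 10 log₁₀(P_tot / 10⁻³) = −74.8 dBm

−74.8 dBm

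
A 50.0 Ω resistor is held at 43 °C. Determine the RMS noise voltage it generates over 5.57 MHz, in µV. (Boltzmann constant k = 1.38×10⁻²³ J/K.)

T = 43 °C + 273.15 = 316.15 K
V_n = √(4kTRB)
4kTRB = 4 × 1.38×10⁻²³ × 316.15 × 5.00×10¹ × 5.57×10⁶ = 4.86×10⁻¹² V²
V_n = √(4.86×10⁻¹²) = 2.20×10⁻⁶ V = 2.20 µV

2.20 µV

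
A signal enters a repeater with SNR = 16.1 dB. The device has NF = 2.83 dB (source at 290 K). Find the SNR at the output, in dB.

13.27 dB

By definition F = SNR_in/SNR_out, so in dB: SNR_out = SNR_in − NF
SNR_out = 16.1 − 2.83 = 13.27 dB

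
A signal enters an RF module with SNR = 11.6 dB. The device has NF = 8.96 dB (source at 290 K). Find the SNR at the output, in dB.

By definition F = SNR_in/SNR_out, so in dB: SNR_out = SNR_in − NF
SNR_out = 11.6 − 8.96 = 2.64 dB

2.64 dB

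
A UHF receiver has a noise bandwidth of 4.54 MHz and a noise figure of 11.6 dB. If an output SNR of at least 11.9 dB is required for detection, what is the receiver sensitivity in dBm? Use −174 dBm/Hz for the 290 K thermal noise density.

Sensitivity = −174 + 10 log₁₀(B) + NF + SNR_min
= −174 + 66.57 + 11.6 + 11.9
= −83.93 dBm → −83.9 dBm

−83.9 dBm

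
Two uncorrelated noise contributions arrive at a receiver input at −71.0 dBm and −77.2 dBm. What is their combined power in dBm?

Convert to linear, add, convert back:
P₁ = 7.94×10⁻¹¹ W, P₂ = 1.91×10⁻¹¹ W
P_tot = 9.85×10⁻¹¹ W → 10 log₁₀(P_tot / 10⁻³) = −70.1 dBm

−70.1 dBm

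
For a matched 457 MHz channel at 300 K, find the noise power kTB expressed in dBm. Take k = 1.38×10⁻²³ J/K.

−87.2 dBm

P_n = kTB = 1.38×10⁻²³ × 300 × 4.57×10⁸ = 1.89×10⁻¹² W
In dBm: 10 log₁₀(1.89×10⁻¹² / 10⁻³) = −87.2 dBm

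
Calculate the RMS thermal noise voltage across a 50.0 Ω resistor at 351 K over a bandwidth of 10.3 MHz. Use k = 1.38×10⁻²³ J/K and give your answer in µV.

V_n = √(4kTRB)
4kTRB = 4 × 1.38×10⁻²³ × 351 × 5.00×10¹ × 1.03×10⁷ = 9.98×10⁻¹² V²
V_n = √(9.98×10⁻¹²) = 3.16×10⁻⁶ V = 3.16 µV

3.16 µV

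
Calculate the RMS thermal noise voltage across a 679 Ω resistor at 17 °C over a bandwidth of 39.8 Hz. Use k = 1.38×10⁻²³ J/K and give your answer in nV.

T = 17 °C + 273.15 = 290.15 K
V_n = √(4kTRB)
4kTRB = 4 × 1.38×10⁻²³ × 290.15 × 6.79×10² × 3.98×10¹ = 4.33×10⁻¹⁶ V²
V_n = √(4.33×10⁻¹⁶) = 2.08×10⁻⁸ V = 20.8 nV

20.8 nV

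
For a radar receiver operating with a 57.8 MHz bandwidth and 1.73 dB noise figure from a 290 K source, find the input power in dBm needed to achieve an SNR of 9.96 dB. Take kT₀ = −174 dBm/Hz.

Sensitivity = −174 + 10 log₁₀(B) + NF + SNR_min
= −174 + 77.62 + 1.73 + 9.96
= −84.69 dBm → −84.7 dBm

−84.7 dBm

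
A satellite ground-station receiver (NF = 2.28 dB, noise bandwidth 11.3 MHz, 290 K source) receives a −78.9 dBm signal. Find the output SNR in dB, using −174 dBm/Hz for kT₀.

Noise floor: N = −174 + 10 log₁₀(B) + NF
10 log₁₀(1.13×10⁷) = 70.53 dB
N = −174 + 70.53 + 2.28 = −101.19 dBm
SNR = P_sig − N = −78.9 − (−101.19) = 22.29 dB → 22.3 dB

22.3 dB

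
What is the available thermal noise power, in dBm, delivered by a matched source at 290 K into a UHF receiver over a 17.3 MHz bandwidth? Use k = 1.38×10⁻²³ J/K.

−101.6 dBm

P_n = kTB = 1.38×10⁻²³ × 290 × 1.73×10⁷ = 6.92×10⁻¹⁴ W
In dBm: 10 log₁₀(6.92×10⁻¹⁴ / 10⁻³) = −101.6 dBm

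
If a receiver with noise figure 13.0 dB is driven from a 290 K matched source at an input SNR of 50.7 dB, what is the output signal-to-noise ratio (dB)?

By definition F = SNR_in/SNR_out, so in dB: SNR_out = SNR_in − NF
SNR_out = 50.7 − 13.0 = 37.7 dB

37.7 dB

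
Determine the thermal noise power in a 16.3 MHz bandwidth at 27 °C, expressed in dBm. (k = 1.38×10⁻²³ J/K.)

−101.7 dBm

T = 27 °C + 273.15 = 300.15 K
P_n = kTB = 1.38×10⁻²³ × 300.15 × 1.63×10⁷ = 6.75×10⁻¹⁴ W
In dBm: 10 log₁₀(6.75×10⁻¹⁴ / 10⁻³) = −101.7 dBm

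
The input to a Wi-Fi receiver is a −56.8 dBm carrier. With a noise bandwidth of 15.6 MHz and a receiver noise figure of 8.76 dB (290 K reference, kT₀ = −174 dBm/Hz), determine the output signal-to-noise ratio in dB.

36.5 dB

Noise floor: N = −174 + 10 log₁₀(B) + NF
10 log₁₀(1.56×10⁷) = 71.93 dB
N = −174 + 71.93 + 8.76 = −93.31 dBm
SNR = P_sig − N = −56.8 − (−93.31) = 36.51 dB → 36.5 dB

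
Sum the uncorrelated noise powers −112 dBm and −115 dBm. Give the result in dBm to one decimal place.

Convert to linear, add, convert back:
P₁ = 6.31×10⁻¹⁵ W, P₂ = 3.16×10⁻¹⁵ W
P_tot = 9.47×10⁻¹⁵ W → 10 log₁₀(P_tot / 10⁻³) = −110.2 dBm

−110.2 dBm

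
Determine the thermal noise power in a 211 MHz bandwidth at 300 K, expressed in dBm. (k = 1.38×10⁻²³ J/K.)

−90.6 dBm

P_n = kTB = 1.38×10⁻²³ × 300 × 2.11×10⁸ = 8.74×10⁻¹³ W
In dBm: 10 log₁₀(8.74×10⁻¹³ / 10⁻³) = −90.6 dBm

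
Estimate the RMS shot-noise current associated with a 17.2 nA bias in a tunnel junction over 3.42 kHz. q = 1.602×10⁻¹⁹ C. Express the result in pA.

I_n = √(2qI·B)
2qI·B = 2 × 1.602×10⁻¹⁹ × 1.72×10⁻⁸ × 3.42×10³ = 1.88×10⁻²³ A²
I_n = √(1.88×10⁻²³) = 4.34×10⁻¹² A = 4.34 pA

4.34 pA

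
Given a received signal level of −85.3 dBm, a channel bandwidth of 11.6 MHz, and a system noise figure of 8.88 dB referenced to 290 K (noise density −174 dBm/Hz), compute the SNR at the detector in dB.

9.2 dB

Noise floor: N = −174 + 10 log₁₀(B) + NF
10 log₁₀(1.16×10⁷) = 70.64 dB
N = −174 + 70.64 + 8.88 = −94.48 dBm
SNR = P_sig − N = −85.3 − (−94.48) = 9.18 dB → 9.2 dB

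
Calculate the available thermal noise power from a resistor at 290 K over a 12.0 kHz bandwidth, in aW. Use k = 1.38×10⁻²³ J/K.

P_n = kTB = 1.38×10⁻²³ × 290 × 1.20×10⁴ = 4.80×10⁻¹⁷ W = 48.0 aW

48.0 aW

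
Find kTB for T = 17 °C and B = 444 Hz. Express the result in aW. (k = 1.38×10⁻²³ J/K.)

1.78 aW

T = 17 °C + 273.15 = 290.15 K
P_n = kTB = 1.38×10⁻²³ × 290.15 × 4.44×10² = 1.78×10⁻¹⁸ W = 1.78 aW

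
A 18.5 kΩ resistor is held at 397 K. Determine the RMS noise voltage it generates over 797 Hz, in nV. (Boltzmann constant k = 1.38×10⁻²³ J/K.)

568 nV

V_n = √(4kTRB)
4kTRB = 4 × 1.38×10⁻²³ × 397 × 1.85×10⁴ × 7.97×10² = 3.23×10⁻¹³ V²
V_n = √(3.23×10⁻¹³) = 5.68×10⁻⁷ V = 568 nV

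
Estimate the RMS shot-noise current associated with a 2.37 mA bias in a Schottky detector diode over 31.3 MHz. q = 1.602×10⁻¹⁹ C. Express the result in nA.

154 nA

I_n = √(2qI·B)
2qI·B = 2 × 1.602×10⁻¹⁹ × 2.37×10⁻³ × 3.13×10⁷ = 2.38×10⁻¹⁴ A²
I_n = √(2.38×10⁻¹⁴) = 1.54×10⁻⁷ A = 154 nA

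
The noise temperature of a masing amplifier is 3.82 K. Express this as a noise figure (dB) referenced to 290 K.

F = 1 + T_e/T₀ = 1 + 3.82/290 = 1.01317
NF = 10 log₁₀(1.01317) = 0.057 dB

0.057 dB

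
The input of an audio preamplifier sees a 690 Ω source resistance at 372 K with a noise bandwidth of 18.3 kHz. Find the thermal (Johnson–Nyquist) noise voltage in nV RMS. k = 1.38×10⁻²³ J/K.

509 nV

V_n = √(4kTRB)
4kTRB = 4 × 1.38×10⁻²³ × 372 × 6.90×10² × 1.83×10⁴ = 2.59×10⁻¹³ V²
V_n = √(2.59×10⁻¹³) = 5.09×10⁻⁷ V = 509 nV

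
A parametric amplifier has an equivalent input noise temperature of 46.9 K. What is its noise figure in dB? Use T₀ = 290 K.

0.651 dB

F = 1 + T_e/T₀ = 1 + 46.9/290 = 1.16172
NF = 10 log₁₀(1.16172) = 0.651 dB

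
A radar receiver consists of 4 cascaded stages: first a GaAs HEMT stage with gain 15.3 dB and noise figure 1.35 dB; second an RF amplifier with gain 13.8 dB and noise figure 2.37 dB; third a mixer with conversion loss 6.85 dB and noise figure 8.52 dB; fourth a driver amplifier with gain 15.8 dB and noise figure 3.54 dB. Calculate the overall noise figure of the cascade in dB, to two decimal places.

Convert to linear (a loss of L dB is a gain of −L dB): F_i = 10^(NF_i/10), G_i = 10^(G_i,dB/10)
  Stage 1: F_1 = 10^(1.35/10) = 1.365, G_1 = 10^(15.3/10) = 33.88
  Stage 2: F_2 = 10^(2.37/10) = 1.726, G_2 = 10^(13.8/10) = 23.99
  Stage 3: F_3 = 10^(8.52/10) = 7.112, G_3 = 10^(−6.85/10) = 0.2065
  Stage 4: F_4 = 10^(3.54/10) = 2.259, G_4 = 10^(15.8/10) = 38.02
Friis cascade:
  F = 1.365 + (1.726 − 1)/33.88 + (7.112 − 1)/812.8 + (2.259 − 1)/167.9 = 1.401
NF = 10 log₁₀(1.401) = 1.46 dB

1.46 dB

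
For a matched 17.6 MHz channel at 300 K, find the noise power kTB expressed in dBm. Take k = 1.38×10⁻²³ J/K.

P_n = kTB = 1.38×10⁻²³ × 300 × 1.76×10⁷ = 7.29×10⁻¹⁴ W
In dBm: 10 log₁₀(7.29×10⁻¹⁴ / 10⁻³) = −101.4 dBm

−101.4 dBm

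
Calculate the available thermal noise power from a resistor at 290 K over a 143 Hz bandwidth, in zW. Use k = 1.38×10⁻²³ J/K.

572 zW

P_n = kTB = 1.38×10⁻²³ × 290 × 1.43×10² = 5.72×10⁻¹⁹ W = 572 zW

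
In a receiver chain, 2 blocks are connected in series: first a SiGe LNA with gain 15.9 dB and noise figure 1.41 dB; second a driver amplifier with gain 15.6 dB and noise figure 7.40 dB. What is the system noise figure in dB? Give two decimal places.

Convert to linear (a loss of L dB is a gain of −L dB): F_i = 10^(NF_i/10), G_i = 10^(G_i,dB/10)
  Stage 1: F_1 = 10^(1.41/10) = 1.384, G_1 = 10^(15.9/10) = 38.90
  Stage 2: F_2 = 10^(7.40/10) = 5.495, G_2 = 10^(15.6/10) = 36.31
Friis cascade:
  F = 1.384 + (5.495 − 1)/38.90 = 1.499
NF = 10 log₁₀(1.499) = 1.76 dB

1.76 dB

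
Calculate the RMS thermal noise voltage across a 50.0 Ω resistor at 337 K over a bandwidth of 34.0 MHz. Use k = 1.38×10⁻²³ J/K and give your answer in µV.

5.62 µV

V_n = √(4kTRB)
4kTRB = 4 × 1.38×10⁻²³ × 337 × 5.00×10¹ × 3.40×10⁷ = 3.16×10⁻¹¹ V²
V_n = √(3.16×10⁻¹¹) = 5.62×10⁻⁶ V = 5.62 µV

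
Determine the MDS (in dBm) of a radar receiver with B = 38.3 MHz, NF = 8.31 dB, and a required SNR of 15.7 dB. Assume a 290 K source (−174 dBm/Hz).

−74.2 dBm

Sensitivity = −174 + 10 log₁₀(B) + NF + SNR_min
= −174 + 75.83 + 8.31 + 15.7
= −74.16 dBm → −74.2 dBm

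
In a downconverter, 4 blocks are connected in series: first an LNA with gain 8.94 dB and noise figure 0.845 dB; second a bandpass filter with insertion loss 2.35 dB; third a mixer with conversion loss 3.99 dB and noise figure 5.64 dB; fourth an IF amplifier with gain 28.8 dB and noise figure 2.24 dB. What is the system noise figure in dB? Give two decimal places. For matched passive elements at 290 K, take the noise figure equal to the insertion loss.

Convert to linear (a loss of L dB is a gain of −L dB): F_i = 10^(NF_i/10), G_i = 10^(G_i,dB/10)
  Stage 1: F_1 = 10^(0.845/10) = 1.215, G_1 = 10^(8.94/10) = 7.834
  Stage 2: F_2 = 10^(2.35/10) = 1.718, G_2 = 10^(−2.35/10) = 0.5821
  Stage 3: F_3 = 10^(5.64/10) = 3.664, G_3 = 10^(−3.99/10) = 0.3990
  Stage 4: F_4 = 10^(2.24/10) = 1.675, G_4 = 10^(28.8/10) = 758.6
Friis cascade:
  F = 1.215 + (1.718 − 1)/7.834 + (3.664 − 1)/4.560 + (1.675 − 1)/1.820 = 2.262
NF = 10 log₁₀(2.262) = 3.54 dB

3.54 dB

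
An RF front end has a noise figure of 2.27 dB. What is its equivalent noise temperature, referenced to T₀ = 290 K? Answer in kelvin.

F = 10^(2.27/10) = 1.68655
T_e = (F − 1)·T₀ = (1.68655 − 1) × 290 = 199 K

199 K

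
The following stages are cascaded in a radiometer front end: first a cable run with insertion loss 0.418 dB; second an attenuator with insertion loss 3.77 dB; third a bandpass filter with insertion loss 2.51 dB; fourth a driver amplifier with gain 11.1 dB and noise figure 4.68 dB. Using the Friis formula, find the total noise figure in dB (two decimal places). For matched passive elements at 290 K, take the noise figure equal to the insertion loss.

11.38 dB

Convert to linear (a loss of L dB is a gain of −L dB): F_i = 10^(NF_i/10), G_i = 10^(G_i,dB/10)
  Stage 1: F_1 = 10^(0.418/10) = 1.101, G_1 = 10^(−0.418/10) = 0.9082
  Stage 2: F_2 = 10^(3.77/10) = 2.382, G_2 = 10^(−3.77/10) = 0.4198
  Stage 3: F_3 = 10^(2.51/10) = 1.782, G_3 = 10^(−2.51/10) = 0.5610
  Stage 4: F_4 = 10^(4.68/10) = 2.938, G_4 = 10^(11.1/10) = 12.88
Friis cascade:
  F = 1.101 + (2.382 − 1)/0.9082 + (1.782 − 1)/0.3812 + (2.938 − 1)/0.2139 = 13.73
NF = 10 log₁₀(13.73) = 11.38 dB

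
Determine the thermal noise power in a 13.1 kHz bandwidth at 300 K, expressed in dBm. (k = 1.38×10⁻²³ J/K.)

P_n = kTB = 1.38×10⁻²³ × 300 × 1.31×10⁴ = 5.42×10⁻¹⁷ W
In dBm: 10 log₁₀(5.42×10⁻¹⁷ / 10⁻³) = −132.7 dBm

−132.7 dBm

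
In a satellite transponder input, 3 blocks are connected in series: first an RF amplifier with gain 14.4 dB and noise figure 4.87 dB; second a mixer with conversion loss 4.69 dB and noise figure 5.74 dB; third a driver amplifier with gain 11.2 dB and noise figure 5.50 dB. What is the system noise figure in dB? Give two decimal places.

5.37 dB

Convert to linear (a loss of L dB is a gain of −L dB): F_i = 10^(NF_i/10), G_i = 10^(G_i,dB/10)
  Stage 1: F_1 = 10^(4.87/10) = 3.069, G_1 = 10^(14.4/10) = 27.54
  Stage 2: F_2 = 10^(5.74/10) = 3.750, G_2 = 10^(−4.69/10) = 0.3396
  Stage 3: F_3 = 10^(5.50/10) = 3.548, G_3 = 10^(11.2/10) = 13.18
Friis cascade:
  F = 3.069 + (3.750 − 1)/27.54 + (3.548 − 1)/9.354 = 3.441
NF = 10 log₁₀(3.441) = 5.37 dB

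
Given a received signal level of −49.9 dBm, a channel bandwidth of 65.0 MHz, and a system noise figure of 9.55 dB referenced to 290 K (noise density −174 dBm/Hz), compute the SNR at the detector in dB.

36.4 dB

Noise floor: N = −174 + 10 log₁₀(B) + NF
10 log₁₀(6.50×10⁷) = 78.13 dB
N = −174 + 78.13 + 9.55 = −86.32 dBm
SNR = P_sig − N = −49.9 − (−86.32) = 36.42 dB → 36.4 dB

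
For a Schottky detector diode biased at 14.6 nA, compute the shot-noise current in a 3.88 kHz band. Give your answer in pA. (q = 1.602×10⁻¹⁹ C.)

I_n = √(2qI·B)
2qI·B = 2 × 1.602×10⁻¹⁹ × 1.46×10⁻⁸ × 3.88×10³ = 1.82×10⁻²³ A²
I_n = √(1.82×10⁻²³) = 4.26×10⁻¹² A = 4.26 pA

4.26 pA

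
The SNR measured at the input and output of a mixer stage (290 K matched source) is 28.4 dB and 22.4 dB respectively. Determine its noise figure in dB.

NF (dB) = SNR_in(dB) − SNR_out(dB) when the source is at T₀
NF = 28.4 − 22.4 = 6.0 dB

6.0 dB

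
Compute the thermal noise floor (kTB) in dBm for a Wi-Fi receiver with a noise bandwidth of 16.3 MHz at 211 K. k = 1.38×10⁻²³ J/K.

P_n = kTB = 1.38×10⁻²³ × 211 × 1.63×10⁷ = 4.75×10⁻¹⁴ W
In dBm: 10 log₁₀(4.75×10⁻¹⁴ / 10⁻³) = −103.2 dBm

−103.2 dBm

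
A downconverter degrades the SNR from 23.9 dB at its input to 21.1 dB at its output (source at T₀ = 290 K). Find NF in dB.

2.8 dB

NF (dB) = SNR_in(dB) − SNR_out(dB) when the source is at T₀
NF = 23.9 − 21.1 = 2.8 dB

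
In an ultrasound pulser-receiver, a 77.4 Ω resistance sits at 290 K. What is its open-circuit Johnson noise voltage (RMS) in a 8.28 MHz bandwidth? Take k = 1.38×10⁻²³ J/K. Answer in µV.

3.20 µV

V_n = √(4kTRB)
4kTRB = 4 × 1.38×10⁻²³ × 290 × 7.74×10¹ × 8.28×10⁶ = 1.03×10⁻¹¹ V²
V_n = √(1.03×10⁻¹¹) = 3.20×10⁻⁶ V = 3.20 µV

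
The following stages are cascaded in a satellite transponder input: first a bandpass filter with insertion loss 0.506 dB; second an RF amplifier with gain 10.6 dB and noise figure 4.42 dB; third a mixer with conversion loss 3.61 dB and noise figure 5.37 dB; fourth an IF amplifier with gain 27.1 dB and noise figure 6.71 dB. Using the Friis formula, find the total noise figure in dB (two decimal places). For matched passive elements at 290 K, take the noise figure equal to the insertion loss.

6.21 dB

Convert to linear (a loss of L dB is a gain of −L dB): F_i = 10^(NF_i/10), G_i = 10^(G_i,dB/10)
  Stage 1: F_1 = 10^(0.506/10) = 1.124, G_1 = 10^(−0.506/10) = 0.8900
  Stage 2: F_2 = 10^(4.42/10) = 2.767, G_2 = 10^(10.6/10) = 11.48
  Stage 3: F_3 = 10^(5.37/10) = 3.443, G_3 = 10^(−3.61/10) = 0.4355
  Stage 4: F_4 = 10^(6.71/10) = 4.688, G_4 = 10^(27.1/10) = 512.9
Friis cascade:
  F = 1.124 + (2.767 − 1)/0.8900 + (3.443 − 1)/10.22 + (4.688 − 1)/4.450 = 4.177
NF = 10 log₁₀(4.177) = 6.21 dB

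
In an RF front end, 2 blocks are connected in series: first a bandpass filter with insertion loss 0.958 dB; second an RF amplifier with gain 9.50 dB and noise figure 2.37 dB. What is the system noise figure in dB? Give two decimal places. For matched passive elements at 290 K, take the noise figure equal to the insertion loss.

3.33 dB

Convert to linear (a loss of L dB is a gain of −L dB): F_i = 10^(NF_i/10), G_i = 10^(G_i,dB/10)
  Stage 1: F_1 = 10^(0.958/10) = 1.247, G_1 = 10^(−0.958/10) = 0.8020
  Stage 2: F_2 = 10^(2.37/10) = 1.726, G_2 = 10^(9.50/10) = 8.913
Friis cascade:
  F = 1.247 + (1.726 − 1)/0.8020 = 2.152
NF = 10 log₁₀(2.152) = 3.33 dB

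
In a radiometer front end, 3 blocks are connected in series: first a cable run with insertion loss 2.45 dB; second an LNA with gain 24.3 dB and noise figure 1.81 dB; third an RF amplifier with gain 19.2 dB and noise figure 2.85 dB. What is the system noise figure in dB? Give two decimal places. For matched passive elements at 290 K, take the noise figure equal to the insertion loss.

4.27 dB

Convert to linear (a loss of L dB is a gain of −L dB): F_i = 10^(NF_i/10), G_i = 10^(G_i,dB/10)
  Stage 1: F_1 = 10^(2.45/10) = 1.758, G_1 = 10^(−2.45/10) = 0.5689
  Stage 2: F_2 = 10^(1.81/10) = 1.517, G_2 = 10^(24.3/10) = 269.2
  Stage 3: F_3 = 10^(2.85/10) = 1.928, G_3 = 10^(19.2/10) = 83.18
Friis cascade:
  F = 1.758 + (1.517 − 1)/0.5689 + (1.928 − 1)/153.1 = 2.673
NF = 10 log₁₀(2.673) = 4.27 dB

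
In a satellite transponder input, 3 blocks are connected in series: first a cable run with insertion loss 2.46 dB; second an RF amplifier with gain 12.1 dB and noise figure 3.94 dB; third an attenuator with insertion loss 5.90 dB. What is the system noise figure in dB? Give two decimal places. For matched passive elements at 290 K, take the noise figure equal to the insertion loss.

Convert to linear (a loss of L dB is a gain of −L dB): F_i = 10^(NF_i/10), G_i = 10^(G_i,dB/10)
  Stage 1: F_1 = 10^(2.46/10) = 1.762, G_1 = 10^(−2.46/10) = 0.5675
  Stage 2: F_2 = 10^(3.94/10) = 2.477, G_2 = 10^(12.1/10) = 16.22
  Stage 3: F_3 = 10^(5.90/10) = 3.890, G_3 = 10^(−5.90/10) = 0.2570
Friis cascade:
  F = 1.762 + (2.477 − 1)/0.5675 + (3.890 − 1)/9.204 = 4.679
NF = 10 log₁₀(4.679) = 6.70 dB

6.70 dB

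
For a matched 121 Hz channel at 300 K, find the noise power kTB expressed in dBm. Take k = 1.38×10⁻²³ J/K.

P_n = kTB = 1.38×10⁻²³ × 300 × 1.21×10² = 5.01×10⁻¹⁹ W
In dBm: 10 log₁₀(5.01×10⁻¹⁹ / 10⁻³) = −153.0 dBm

−153.0 dBm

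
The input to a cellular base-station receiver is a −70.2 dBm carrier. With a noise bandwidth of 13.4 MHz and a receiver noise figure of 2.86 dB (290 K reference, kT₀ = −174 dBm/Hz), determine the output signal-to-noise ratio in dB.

Noise floor: N = −174 + 10 log₁₀(B) + NF
10 log₁₀(1.34×10⁷) = 71.27 dB
N = −174 + 71.27 + 2.86 = −99.87 dBm
SNR = P_sig − N = −70.2 − (−99.87) = 29.67 dB → 29.7 dB

29.7 dB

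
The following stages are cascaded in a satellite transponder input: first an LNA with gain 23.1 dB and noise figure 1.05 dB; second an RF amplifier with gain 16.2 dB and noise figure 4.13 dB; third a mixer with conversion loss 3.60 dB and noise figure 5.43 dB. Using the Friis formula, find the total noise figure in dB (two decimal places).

1.08 dB

Convert to linear (a loss of L dB is a gain of −L dB): F_i = 10^(NF_i/10), G_i = 10^(G_i,dB/10)
  Stage 1: F_1 = 10^(1.05/10) = 1.274, G_1 = 10^(23.1/10) = 204.2
  Stage 2: F_2 = 10^(4.13/10) = 2.588, G_2 = 10^(16.2/10) = 41.69
  Stage 3: F_3 = 10^(5.43/10) = 3.491, G_3 = 10^(−3.60/10) = 0.4365
Friis cascade:
  F = 1.274 + (2.588 − 1)/204.2 + (3.491 − 1)/8511 = 1.282
NF = 10 log₁₀(1.282) = 1.08 dB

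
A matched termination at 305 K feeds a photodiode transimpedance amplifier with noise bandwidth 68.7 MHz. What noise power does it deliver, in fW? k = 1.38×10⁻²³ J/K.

289 fW

P_n = kTB = 1.38×10⁻²³ × 305 × 6.87×10⁷ = 2.89×10⁻¹³ W = 289 fW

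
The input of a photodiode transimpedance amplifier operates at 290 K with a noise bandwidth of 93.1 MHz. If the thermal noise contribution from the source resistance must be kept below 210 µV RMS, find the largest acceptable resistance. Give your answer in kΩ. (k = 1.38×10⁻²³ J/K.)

29.6 kΩ

Johnson–Nyquist: V_n = √(4kTRB) ⇒ R = V_n² / (4kTB)
4kTB = 4 × 1.38×10⁻²³ × 290 × 9.31×10⁷ = 1.49×10⁻¹²
R = (2.10×10⁻⁴)² / 1.49×10⁻¹² = 2.96×10⁴ Ω = 29.6 kΩ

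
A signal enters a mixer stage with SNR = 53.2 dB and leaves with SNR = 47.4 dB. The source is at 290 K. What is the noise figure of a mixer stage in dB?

NF (dB) = SNR_in(dB) − SNR_out(dB) when the source is at T₀
NF = 53.2 − 47.4 = 5.8 dB

5.8 dB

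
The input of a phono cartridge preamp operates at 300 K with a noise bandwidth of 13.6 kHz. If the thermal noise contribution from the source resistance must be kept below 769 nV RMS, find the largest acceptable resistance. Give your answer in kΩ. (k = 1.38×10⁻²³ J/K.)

Johnson–Nyquist: V_n = √(4kTRB) ⇒ R = V_n² / (4kTB)
4kTB = 4 × 1.38×10⁻²³ × 300 × 1.36×10⁴ = 2.25×10⁻¹⁶
R = (7.69×10⁻⁷)² / 2.25×10⁻¹⁶ = 2.63×10³ Ω = 2.63 kΩ

2.63 kΩ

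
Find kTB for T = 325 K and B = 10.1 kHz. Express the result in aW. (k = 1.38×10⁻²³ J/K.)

P_n = kTB = 1.38×10⁻²³ × 325 × 1.01×10⁴ = 4.53×10⁻¹⁷ W = 45.3 aW

45.3 aW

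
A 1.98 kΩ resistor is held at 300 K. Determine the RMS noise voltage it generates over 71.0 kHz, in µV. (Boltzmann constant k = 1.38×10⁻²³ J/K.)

V_n = √(4kTRB)
4kTRB = 4 × 1.38×10⁻²³ × 300 × 1.98×10³ × 7.10×10⁴ = 2.33×10⁻¹² V²
V_n = √(2.33×10⁻¹²) = 1.53×10⁻⁶ V = 1.53 µV

1.53 µV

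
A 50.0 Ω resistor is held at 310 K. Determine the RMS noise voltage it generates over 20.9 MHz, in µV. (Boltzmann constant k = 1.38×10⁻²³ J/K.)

4.23 µV

V_n = √(4kTRB)
4kTRB = 4 × 1.38×10⁻²³ × 310 × 5.00×10¹ × 2.09×10⁷ = 1.79×10⁻¹¹ V²
V_n = √(1.79×10⁻¹¹) = 4.23×10⁻⁶ V = 4.23 µV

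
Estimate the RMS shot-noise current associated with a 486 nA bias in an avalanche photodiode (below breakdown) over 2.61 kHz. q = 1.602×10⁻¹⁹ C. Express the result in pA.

I_n = √(2qI·B)
2qI·B = 2 × 1.602×10⁻¹⁹ × 4.86×10⁻⁷ × 2.61×10³ = 4.06×10⁻²² A²
I_n = √(4.06×10⁻²²) = 2.02×10⁻¹¹ A = 20.2 pA

20.2 pA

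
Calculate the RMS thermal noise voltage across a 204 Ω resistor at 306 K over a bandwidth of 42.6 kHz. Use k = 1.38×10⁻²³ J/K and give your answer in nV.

383 nV

V_n = √(4kTRB)
4kTRB = 4 × 1.38×10⁻²³ × 306 × 2.04×10² × 4.26×10⁴ = 1.47×10⁻¹³ V²
V_n = √(1.47×10⁻¹³) = 3.83×10⁻⁷ V = 383 nV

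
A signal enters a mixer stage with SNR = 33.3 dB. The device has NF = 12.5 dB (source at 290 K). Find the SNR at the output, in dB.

20.8 dB

By definition F = SNR_in/SNR_out, so in dB: SNR_out = SNR_in − NF
SNR_out = 33.3 − 12.5 = 20.8 dB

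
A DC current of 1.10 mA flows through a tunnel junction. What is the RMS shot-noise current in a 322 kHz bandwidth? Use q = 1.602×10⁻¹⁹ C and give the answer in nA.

10.7 nA

I_n = √(2qI·B)
2qI·B = 2 × 1.602×10⁻¹⁹ × 1.10×10⁻³ × 3.22×10⁵ = 1.13×10⁻¹⁶ A²
I_n = √(1.13×10⁻¹⁶) = 1.07×10⁻⁸ A = 10.7 nA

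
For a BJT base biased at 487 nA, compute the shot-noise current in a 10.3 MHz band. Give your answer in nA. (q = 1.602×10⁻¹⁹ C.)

1.27 nA

I_n = √(2qI·B)
2qI·B = 2 × 1.602×10⁻¹⁹ × 4.87×10⁻⁷ × 1.03×10⁷ = 1.61×10⁻¹⁸ A²
I_n = √(1.61×10⁻¹⁸) = 1.27×10⁻⁹ A = 1.27 nA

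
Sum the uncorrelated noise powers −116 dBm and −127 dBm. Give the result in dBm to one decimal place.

−115.7 dBm

Convert to linear, add, convert back:
P₁ = 2.51×10⁻¹⁵ W, P₂ = 2.00×10⁻¹⁶ W
P_tot = 2.71×10⁻¹⁵ W → 10 log₁₀(P_tot / 10⁻³) = −115.7 dBm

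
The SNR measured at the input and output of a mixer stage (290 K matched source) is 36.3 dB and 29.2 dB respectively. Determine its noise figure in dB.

7.1 dB

NF (dB) = SNR_in(dB) − SNR_out(dB) when the source is at T₀
NF = 36.3 − 29.2 = 7.1 dB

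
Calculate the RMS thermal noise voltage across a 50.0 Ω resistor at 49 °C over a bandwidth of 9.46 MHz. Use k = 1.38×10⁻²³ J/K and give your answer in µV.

2.90 µV

T = 49 °C + 273.15 = 322.15 K
V_n = √(4kTRB)
4kTRB = 4 × 1.38×10⁻²³ × 322.15 × 5.00×10¹ × 9.46×10⁶ = 8.41×10⁻¹² V²
V_n = √(8.41×10⁻¹²) = 2.90×10⁻⁶ V = 2.90 µV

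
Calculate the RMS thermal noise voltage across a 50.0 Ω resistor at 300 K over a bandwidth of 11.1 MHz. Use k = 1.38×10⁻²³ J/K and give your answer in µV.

V_n = √(4kTRB)
4kTRB = 4 × 1.38×10⁻²³ × 300 × 5.00×10¹ × 1.11×10⁷ = 9.19×10⁻¹² V²
V_n = √(9.19×10⁻¹²) = 3.03×10⁻⁶ V = 3.03 µV

3.03 µV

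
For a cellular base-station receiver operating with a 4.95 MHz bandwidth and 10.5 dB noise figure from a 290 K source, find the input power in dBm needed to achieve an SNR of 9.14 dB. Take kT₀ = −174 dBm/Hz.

Sensitivity = −174 + 10 log₁₀(B) + NF + SNR_min
= −174 + 66.95 + 10.5 + 9.14
= −87.41 dBm → −87.4 dBm

−87.4 dBm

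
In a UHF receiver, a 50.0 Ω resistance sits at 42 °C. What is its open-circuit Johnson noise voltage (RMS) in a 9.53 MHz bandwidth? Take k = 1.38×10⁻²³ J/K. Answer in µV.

T = 42 °C + 273.15 = 315.15 K
V_n = √(4kTRB)
4kTRB = 4 × 1.38×10⁻²³ × 315.15 × 5.00×10¹ × 9.53×10⁶ = 8.29×10⁻¹² V²
V_n = √(8.29×10⁻¹²) = 2.88×10⁻⁶ V = 2.88 µV

2.88 µV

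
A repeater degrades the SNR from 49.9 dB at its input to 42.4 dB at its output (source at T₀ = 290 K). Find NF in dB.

7.5 dB

NF (dB) = SNR_in(dB) − SNR_out(dB) when the source is at T₀
NF = 49.9 − 42.4 = 7.5 dB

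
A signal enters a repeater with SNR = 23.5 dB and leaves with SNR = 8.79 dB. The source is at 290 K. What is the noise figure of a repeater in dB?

NF (dB) = SNR_in(dB) − SNR_out(dB) when the source is at T₀
NF = 23.5 − 8.79 = 14.71 dB

14.71 dB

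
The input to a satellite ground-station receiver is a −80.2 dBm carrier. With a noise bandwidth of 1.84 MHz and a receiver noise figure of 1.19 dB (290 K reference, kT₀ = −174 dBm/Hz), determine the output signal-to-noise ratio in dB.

Noise floor: N = −174 + 10 log₁₀(B) + NF
10 log₁₀(1.84×10⁶) = 62.65 dB
N = −174 + 62.65 + 1.19 = −110.16 dBm
SNR = P_sig − N = −80.2 − (−110.16) = 29.96 dB → 30.0 dB

30.0 dB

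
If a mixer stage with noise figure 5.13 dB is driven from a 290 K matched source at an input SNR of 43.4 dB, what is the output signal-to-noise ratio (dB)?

By definition F = SNR_in/SNR_out, so in dB: SNR_out = SNR_in − NF
SNR_out = 43.4 − 5.13 = 38.27 dB

38.27 dB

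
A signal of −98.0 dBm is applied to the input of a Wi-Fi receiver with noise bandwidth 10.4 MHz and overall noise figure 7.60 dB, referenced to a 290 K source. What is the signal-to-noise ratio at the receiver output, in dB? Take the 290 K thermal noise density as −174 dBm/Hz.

−1.8 dB

Noise floor: N = −174 + 10 log₁₀(B) + NF
10 log₁₀(1.04×10⁷) = 70.17 dB
N = −174 + 70.17 + 7.60 = −96.23 dBm
SNR = P_sig − N = −98.0 − (−96.23) = −1.77 dB → −1.8 dB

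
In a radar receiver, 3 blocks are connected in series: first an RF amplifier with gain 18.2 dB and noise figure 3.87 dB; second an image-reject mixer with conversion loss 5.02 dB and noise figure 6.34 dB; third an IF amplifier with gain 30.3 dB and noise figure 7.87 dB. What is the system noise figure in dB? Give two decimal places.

Convert to linear (a loss of L dB is a gain of −L dB): F_i = 10^(NF_i/10), G_i = 10^(G_i,dB/10)
  Stage 1: F_1 = 10^(3.87/10) = 2.438, G_1 = 10^(18.2/10) = 66.07
  Stage 2: F_2 = 10^(6.34/10) = 4.305, G_2 = 10^(−5.02/10) = 0.3148
  Stage 3: F_3 = 10^(7.87/10) = 6.124, G_3 = 10^(30.3/10) = 1072
Friis cascade:
  F = 2.438 + (4.305 − 1)/66.07 + (6.124 − 1)/20.80 = 2.734
NF = 10 log₁₀(2.734) = 4.37 dB

4.37 dB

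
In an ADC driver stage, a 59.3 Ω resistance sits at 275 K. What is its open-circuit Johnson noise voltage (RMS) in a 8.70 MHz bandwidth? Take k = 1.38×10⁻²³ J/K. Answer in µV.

V_n = √(4kTRB)
4kTRB = 4 × 1.38×10⁻²³ × 275 × 5.93×10¹ × 8.70×10⁶ = 7.83×10⁻¹² V²
V_n = √(7.83×10⁻¹²) = 2.80×10⁻⁶ V = 2.80 µV

2.80 µV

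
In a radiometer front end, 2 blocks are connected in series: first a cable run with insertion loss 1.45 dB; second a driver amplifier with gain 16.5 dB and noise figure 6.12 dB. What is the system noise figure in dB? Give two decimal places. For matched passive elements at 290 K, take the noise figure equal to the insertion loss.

7.57 dB

Convert to linear (a loss of L dB is a gain of −L dB): F_i = 10^(NF_i/10), G_i = 10^(G_i,dB/10)
  Stage 1: F_1 = 10^(1.45/10) = 1.396, G_1 = 10^(−1.45/10) = 0.7161
  Stage 2: F_2 = 10^(6.12/10) = 4.093, G_2 = 10^(16.5/10) = 44.67
Friis cascade:
  F = 1.396 + (4.093 − 1)/0.7161 = 5.715
NF = 10 log₁₀(5.715) = 7.57 dB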